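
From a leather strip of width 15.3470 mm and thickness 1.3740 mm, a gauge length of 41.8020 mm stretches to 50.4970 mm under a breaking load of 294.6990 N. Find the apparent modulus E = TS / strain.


TS = F / (w * t) = 294.6990 / (15.3470 * 1.3740) = 13.9755 N/mm^2
strain = (Lf - L0) / L0 = (50.4970 - 41.8020) / 41.8020 = 0.2080
E = TS / strain = 13.9755 / 0.2080 = 67.1886 N/mm^2


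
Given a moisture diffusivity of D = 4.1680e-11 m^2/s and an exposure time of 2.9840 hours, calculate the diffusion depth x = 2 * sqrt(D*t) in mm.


t = 2.9840 hr * 3600 = 10742.4000 s
D * t = 4.1680e-11 * 10742.4000 = 4.4774e-07
x = 2 * sqrt(D*t) = 2 * sqrt(4.4774e-07) = 0.00133827 m = 1.3383 mm


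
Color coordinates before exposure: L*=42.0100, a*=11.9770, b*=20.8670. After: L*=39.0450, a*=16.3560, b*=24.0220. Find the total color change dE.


dL = -2.9650, da = 4.3790, db = 3.1550
dE = sqrt((-2.9650)^2 + 4.3790^2 + 3.1550^2) = 6.1580


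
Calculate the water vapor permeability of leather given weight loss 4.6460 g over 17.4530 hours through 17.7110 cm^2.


Formula: WVP = loss / (area * time)
Substituting: WVP = 4.6460 / (17.7110 * 17.4530)
Result: 0.0150302 g/(cm^2*hr)


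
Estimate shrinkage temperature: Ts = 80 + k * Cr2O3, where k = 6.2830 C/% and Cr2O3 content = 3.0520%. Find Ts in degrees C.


Formula: Ts = 80 + k * Cr2O3
Substituting: Ts = 80 + 6.2830 * 3.0520
Result: 99.1757 C


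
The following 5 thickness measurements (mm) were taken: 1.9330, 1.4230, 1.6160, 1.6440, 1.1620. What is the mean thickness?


Formula: Average = sum / n
Substituting: Average = 7.7780 / 5
Result: 1.5556 mm


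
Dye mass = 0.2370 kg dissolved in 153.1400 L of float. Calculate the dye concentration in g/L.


Formula: Conc = dye_mass(kg) / volume(L) * 1000
Substituting: Conc = 0.2370 / 153.1400 * 1000
Result: 1.5476 g/L


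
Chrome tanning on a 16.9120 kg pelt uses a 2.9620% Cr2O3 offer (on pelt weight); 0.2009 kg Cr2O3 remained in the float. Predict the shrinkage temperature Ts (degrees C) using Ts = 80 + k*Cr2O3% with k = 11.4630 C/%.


Offered = pelt * offer_pct / 100 = 16.9120 * 2.9620 / 100 = 0.5009 kg
Uptake = offered - residual = 0.5009 - 0.2009 = 0.3000 kg
Cr2O3% on pelt = uptake / pelt * 100 = 0.3000 / 16.9120 * 100 = 1.7741 %
Ts = 80 + k * Cr2O3% = 80 + 11.4630 * 1.7741 = 100.3363 C


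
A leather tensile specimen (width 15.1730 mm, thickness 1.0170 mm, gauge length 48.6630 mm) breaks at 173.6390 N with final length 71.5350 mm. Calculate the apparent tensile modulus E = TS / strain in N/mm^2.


TS = F / (w * t) = 173.6390 / (15.1730 * 1.0170) = 11.2527 N/mm^2
strain = (Lf - L0) / L0 = (71.5350 - 48.6630) / 48.6630 = 0.4700
E = TS / strain = 11.2527 / 0.4700 = 23.9414 N/mm^2


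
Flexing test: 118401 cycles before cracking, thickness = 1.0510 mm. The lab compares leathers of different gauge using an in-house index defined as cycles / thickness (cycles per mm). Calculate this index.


Formula: Index = cycles / thickness
Substituting: Index = 118401 / 1.0510
Result: 112655.5661 cycles/mm


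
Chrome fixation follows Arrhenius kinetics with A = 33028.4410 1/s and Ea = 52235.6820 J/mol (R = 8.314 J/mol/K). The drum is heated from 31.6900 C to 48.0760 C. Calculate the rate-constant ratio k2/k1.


T1 = 31.6900 + 273.15 = 304.8400 K; T2 = 48.0760 + 273.15 = 321.2260 K
k1 = A * exp(-Ea/(R*T1)) = 33028.4410 * exp(-52235.6820/(8.314*304.8400)) = 3.6977e-05 1/s
k2 = A * exp(-Ea/(R*T2)) = 33028.4410 * exp(-52235.6820/(8.314*321.2260)) = 1.0581e-04 1/s
k2/k1 = 1.0581e-04 / 3.6977e-05 = 2.8615


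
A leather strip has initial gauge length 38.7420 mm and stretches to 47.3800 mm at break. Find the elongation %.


Formula: Elongation = (Lf - L0) / L0 * 100
Substituting: Elongation = (47.3800 - 38.7420) / 38.7420 * 100
Result: 22.2962 %


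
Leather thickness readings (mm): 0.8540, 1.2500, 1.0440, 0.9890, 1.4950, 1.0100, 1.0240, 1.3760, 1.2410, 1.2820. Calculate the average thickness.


Formula: Average = sum / n
Substituting: Average = 11.5650 / 10
Result: 1.1565 mm


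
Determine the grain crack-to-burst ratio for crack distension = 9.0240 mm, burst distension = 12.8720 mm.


Formula: Ratio = crack / burst
Substituting: Ratio = 9.0240 / 12.8720
Result: 0.7011


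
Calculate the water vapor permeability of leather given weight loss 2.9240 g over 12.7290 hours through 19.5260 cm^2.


Formula: WVP = loss / (area * time)
Substituting: WVP = 2.9240 / (19.5260 * 12.7290)
Result: 0.0117644 g/(cm^2*hr)


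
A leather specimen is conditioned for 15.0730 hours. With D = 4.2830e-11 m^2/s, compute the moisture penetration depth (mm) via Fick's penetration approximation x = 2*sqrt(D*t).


t = 15.0730 hr * 3600 = 54262.8000 s
D * t = 4.2830e-11 * 54262.8000 = 2.3241e-06
x = 2 * sqrt(D*t) = 2 * sqrt(2.3241e-06) = 0.00304898 m = 3.0490 mm


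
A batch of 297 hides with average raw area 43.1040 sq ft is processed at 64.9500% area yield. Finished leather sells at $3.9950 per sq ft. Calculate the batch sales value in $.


Raw_total = N * avg_area = 297 * 43.1040 = 12801.8880 sq ft
Finished = Raw_total * yield / 100 = 12801.8880 * 64.9500 / 100 = 8314.8263 sq ft
Value = Finished * price = 8314.8263 * 3.9950 = 33217.7309 $


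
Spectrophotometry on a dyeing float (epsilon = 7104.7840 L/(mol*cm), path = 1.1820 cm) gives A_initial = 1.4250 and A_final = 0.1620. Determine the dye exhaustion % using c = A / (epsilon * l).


c_initial = A_i / (epsilon * l) = 1.4250 / (7104.7840 * 1.1820) = 1.6969e-04 mol/L
c_final = A_f / (epsilon * l) = 0.1620 / (7104.7840 * 1.1820) = 1.9291e-05 mol/L
Exhaustion = (c_initial - c_final) / c_initial * 100 = (1.6969e-04 - 1.9291e-05) / 1.6969e-04 * 100 = 88.6316 %


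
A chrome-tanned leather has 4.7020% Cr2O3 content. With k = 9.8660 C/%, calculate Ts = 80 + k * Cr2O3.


Formula: Ts = 80 + k * Cr2O3
Substituting: Ts = 80 + 9.8660 * 4.7020
Result: 126.3899 C


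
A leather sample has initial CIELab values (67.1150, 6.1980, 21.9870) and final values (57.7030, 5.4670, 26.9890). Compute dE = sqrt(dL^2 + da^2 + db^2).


dL = -9.4120, da = -0.7310, db = 5.0020
dE = sqrt((-9.4120)^2 + (-0.7310)^2 + 5.0020^2) = 10.6836


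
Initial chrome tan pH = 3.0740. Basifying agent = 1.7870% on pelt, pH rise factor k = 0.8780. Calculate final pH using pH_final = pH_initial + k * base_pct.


Formula: pH_final = pH_initial + k * base_pct
Substituting: pH_final = 3.0740 + 0.8780 * 1.7870
Result: 4.6430


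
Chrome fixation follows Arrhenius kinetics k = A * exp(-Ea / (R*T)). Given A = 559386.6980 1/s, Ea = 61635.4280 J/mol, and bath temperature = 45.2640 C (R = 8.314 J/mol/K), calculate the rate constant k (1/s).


T_K = T_C + 273.15 = 45.2640 + 273.15 = 318.4140 K
exponent = -Ea / (R * T_K) = -61635.4280 / (8.314 * 318.4140) = -23.2824
k = A * exp(exponent) = 559386.6980 * exp(-23.2824) = 4.3280e-05 1/s


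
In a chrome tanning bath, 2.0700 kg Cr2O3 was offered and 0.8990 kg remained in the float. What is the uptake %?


Formula: Uptake = (offered - residual) / offered * 100
Substituting: Uptake = (2.0700 - 0.8990) / 2.0700 * 100
Result: 56.5700 %


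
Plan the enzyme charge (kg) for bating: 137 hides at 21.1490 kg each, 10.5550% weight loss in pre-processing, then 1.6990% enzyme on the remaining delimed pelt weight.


Total_raw = N * avg_wt = 137 * 21.1490 = 2897.4130 kg
Substrate = Total_raw * (1 - loss/100) = 2897.4130 * (1 - 10.5550/100) = 2591.5911 kg
Enzyme = Substrate * pct / 100 = 2591.5911 * 1.6990 / 100 = 44.0311 kg


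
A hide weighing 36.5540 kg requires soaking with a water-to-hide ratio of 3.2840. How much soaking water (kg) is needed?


Formula: Water = hide_weight * ratio
Substituting: Water = 36.5540 * 3.2840
Result: 120.0433 kg


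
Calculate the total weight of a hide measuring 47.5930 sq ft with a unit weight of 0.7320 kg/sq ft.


Formula: Weight = area * weight_per_sqft
Substituting: Weight = 47.5930 * 0.7320
Result: 34.8381 kg


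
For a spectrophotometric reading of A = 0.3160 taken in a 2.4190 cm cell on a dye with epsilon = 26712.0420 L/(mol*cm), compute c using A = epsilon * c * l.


Formula: c = A / (epsilon * l)
Substituting: c = 0.3160 / (26712.0420 * 2.4190)
Result: 4.8904e-06 mol/L


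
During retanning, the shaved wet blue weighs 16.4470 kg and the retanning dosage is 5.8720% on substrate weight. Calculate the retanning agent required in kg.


Formula: Retan = substrate * pct / 100
Substituting: Retan = 16.4470 * 5.8720 / 100
Result: 0.9658 kg


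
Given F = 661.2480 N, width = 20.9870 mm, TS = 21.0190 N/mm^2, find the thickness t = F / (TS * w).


Formula: t = F / (TS * w)
Substituting: t = 661.2480 / (21.0190 * 20.9870)
Result: 1.4990 mm


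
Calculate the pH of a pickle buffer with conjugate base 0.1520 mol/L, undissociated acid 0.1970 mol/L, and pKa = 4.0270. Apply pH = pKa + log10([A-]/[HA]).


ratio = [A-] / [HA] = 0.1520 / 0.1970 = 0.7716
log10(ratio) = -0.1126
pH = pKa + log10(ratio) = 4.0270 - 0.1126 = 3.9144


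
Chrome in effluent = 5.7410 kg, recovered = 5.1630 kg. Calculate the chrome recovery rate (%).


Formula: Recovery = recovered / input * 100
Substituting: Recovery = 5.1630 / 5.7410 * 100
Result: 89.9321 %


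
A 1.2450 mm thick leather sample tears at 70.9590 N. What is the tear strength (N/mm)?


Formula: Tear strength = force / thickness
Substituting: Tear strength = 70.9590 / 1.2450
Result: 56.9952 N/mm


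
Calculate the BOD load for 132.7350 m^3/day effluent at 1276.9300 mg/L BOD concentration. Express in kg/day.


Formula: BOD_load = volume * conc / 1000
Substituting: BOD_load = 132.7350 * 1276.9300 / 1000
Result: 169.4933 kg/day


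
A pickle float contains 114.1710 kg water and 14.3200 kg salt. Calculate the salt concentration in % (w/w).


Formula: Conc = salt / (water + salt) * 100
Substituting: Conc = 14.3200 / (114.1710 + 14.3200) * 100
Result: 11.1447 %


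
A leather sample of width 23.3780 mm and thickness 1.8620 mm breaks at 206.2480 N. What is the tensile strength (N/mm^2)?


Formula: TS = force / (width * thickness)
Substituting: TS = 206.2480 / (23.3780 * 1.8620)
Result: 4.7381 N/mm^2


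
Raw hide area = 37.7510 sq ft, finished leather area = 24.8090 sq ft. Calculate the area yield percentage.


Formula: Yield = finished / raw * 100
Substituting: Yield = 24.8090 / 37.7510 * 100
Result: 65.7175 %


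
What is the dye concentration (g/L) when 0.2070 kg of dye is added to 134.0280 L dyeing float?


Formula: Conc = dye_mass(kg) / volume(L) * 1000
Substituting: Conc = 0.2070 / 134.0280 * 1000
Result: 1.5445 g/L


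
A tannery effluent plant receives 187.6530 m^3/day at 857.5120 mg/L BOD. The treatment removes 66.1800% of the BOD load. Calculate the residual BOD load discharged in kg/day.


Load_in = volume * conc / 1000 = 187.6530 * 857.5120 / 1000 = 160.9147 kg/day
Removed = Load_in * eff / 100 = 160.9147 * 66.1800 / 100 = 106.4933 kg/day
Load_out = Load_in - Removed = 160.9147 - 106.4933 = 54.4214 kg/day


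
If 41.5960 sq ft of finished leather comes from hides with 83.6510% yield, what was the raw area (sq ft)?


Formula: raw = finished * 100 / yield
Substituting: raw = 41.5960 * 100 / 83.6510
Result: 49.7256 sq ft


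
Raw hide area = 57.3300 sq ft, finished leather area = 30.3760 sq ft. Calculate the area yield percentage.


Formula: Yield = finished / raw * 100
Substituting: Yield = 30.3760 / 57.3300 * 100
Result: 52.9845 %


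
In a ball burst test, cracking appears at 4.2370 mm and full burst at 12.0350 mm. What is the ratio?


Formula: Ratio = crack / burst
Substituting: Ratio = 4.2370 / 12.0350
Result: 0.3521


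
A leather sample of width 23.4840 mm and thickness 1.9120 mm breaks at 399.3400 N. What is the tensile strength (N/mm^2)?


Formula: TS = force / (width * thickness)
Substituting: TS = 399.3400 / (23.4840 * 1.9120)
Result: 8.8937 N/mm^2


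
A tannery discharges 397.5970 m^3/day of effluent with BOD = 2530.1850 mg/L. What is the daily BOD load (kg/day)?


Formula: BOD_load = volume * conc / 1000
Substituting: BOD_load = 397.5970 * 2530.1850 / 1000
Result: 1005.9940 kg/day


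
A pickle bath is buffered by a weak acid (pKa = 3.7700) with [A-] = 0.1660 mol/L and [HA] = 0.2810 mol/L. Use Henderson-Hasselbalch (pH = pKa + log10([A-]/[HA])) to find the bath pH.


ratio = [A-] / [HA] = 0.1660 / 0.2810 = 0.5907
log10(ratio) = -0.2286
pH = pKa + log10(ratio) = 3.7700 - 0.2286 = 3.5414


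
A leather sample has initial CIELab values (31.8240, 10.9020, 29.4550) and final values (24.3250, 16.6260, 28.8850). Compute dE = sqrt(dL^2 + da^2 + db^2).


dL = -7.4990, da = 5.7240, db = -0.5700
dE = sqrt((-7.4990)^2 + 5.7240^2 + (-0.5700)^2) = 9.4511


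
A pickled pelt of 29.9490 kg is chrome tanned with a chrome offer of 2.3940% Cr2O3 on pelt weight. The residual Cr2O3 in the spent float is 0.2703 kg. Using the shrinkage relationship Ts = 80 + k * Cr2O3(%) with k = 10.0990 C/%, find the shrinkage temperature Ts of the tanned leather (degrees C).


Offered = pelt * offer_pct / 100 = 29.9490 * 2.3940 / 100 = 0.7170 kg
Uptake = offered - residual = 0.7170 - 0.2703 = 0.4467 kg
Cr2O3% on pelt = uptake / pelt * 100 = 0.4467 / 29.9490 * 100 = 1.4915 %
Ts = 80 + k * Cr2O3% = 80 + 10.0990 * 1.4915 = 95.0623 C


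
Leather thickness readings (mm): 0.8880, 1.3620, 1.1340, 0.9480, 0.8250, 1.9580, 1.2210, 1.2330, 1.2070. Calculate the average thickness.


Formula: Average = sum / n
Substituting: Average = 10.7760 / 9
Result: 1.1973 mm


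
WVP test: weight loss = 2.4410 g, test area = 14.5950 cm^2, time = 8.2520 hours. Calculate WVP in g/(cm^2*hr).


Formula: WVP = loss / (area * time)
Substituting: WVP = 2.4410 / (14.5950 * 8.2520)
Result: 0.0202677 g/(cm^2*hr)


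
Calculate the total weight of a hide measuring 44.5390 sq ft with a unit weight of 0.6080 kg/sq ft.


Formula: Weight = area * weight_per_sqft
Substituting: Weight = 44.5390 * 0.6080
Result: 27.0797 kg


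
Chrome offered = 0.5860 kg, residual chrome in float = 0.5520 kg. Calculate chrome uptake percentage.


Formula: Uptake = (offered - residual) / offered * 100
Substituting: Uptake = (0.5860 - 0.5520) / 0.5860 * 100
Result: 5.8020 %


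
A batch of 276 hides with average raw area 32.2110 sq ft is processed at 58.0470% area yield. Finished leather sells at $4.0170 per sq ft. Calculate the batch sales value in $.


Raw_total = N * avg_area = 276 * 32.2110 = 8890.2360 sq ft
Finished = Raw_total * yield / 100 = 8890.2360 * 58.0470 / 100 = 5160.5153 sq ft
Value = Finished * price = 5160.5153 * 4.0170 = 20729.7899 $


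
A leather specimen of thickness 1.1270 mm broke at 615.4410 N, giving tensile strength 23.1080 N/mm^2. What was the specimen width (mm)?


Formula: w = F / (TS * t)
Substituting: w = 615.4410 / (23.1080 * 1.1270)
Result: 23.6320 mm


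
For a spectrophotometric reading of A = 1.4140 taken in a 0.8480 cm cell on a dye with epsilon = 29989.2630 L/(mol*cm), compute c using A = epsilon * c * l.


Formula: c = A / (epsilon * l)
Substituting: c = 1.4140 / (29989.2630 * 0.8480)
Result: 5.5602e-05 mol/L


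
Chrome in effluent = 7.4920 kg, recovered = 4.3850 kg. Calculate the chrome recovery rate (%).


Formula: Recovery = recovered / input * 100
Substituting: Recovery = 4.3850 / 7.4920 * 100
Result: 58.5291 %


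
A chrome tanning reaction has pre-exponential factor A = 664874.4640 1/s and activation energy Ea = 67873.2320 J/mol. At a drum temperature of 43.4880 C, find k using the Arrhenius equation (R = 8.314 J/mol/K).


T_K = T_C + 273.15 = 43.4880 + 273.15 = 316.6380 K
exponent = -Ea / (R * T_K) = -67873.2320 / (8.314 * 316.6380) = -25.7825
k = A * exp(exponent) = 664874.4640 * exp(-25.7825) = 4.2221e-06 1/s


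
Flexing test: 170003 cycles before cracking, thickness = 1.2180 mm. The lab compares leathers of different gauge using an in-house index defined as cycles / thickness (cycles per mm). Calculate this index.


Formula: Index = cycles / thickness
Substituting: Index = 170003 / 1.2180
Result: 139575.5337 cycles/mm


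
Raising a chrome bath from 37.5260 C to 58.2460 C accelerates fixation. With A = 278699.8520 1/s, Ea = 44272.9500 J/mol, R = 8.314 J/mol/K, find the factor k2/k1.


T1 = 37.5260 + 273.15 = 310.6760 K; T2 = 58.2460 + 273.15 = 331.3960 K
k1 = A * exp(-Ea/(R*T1)) = 278699.8520 * exp(-44272.9500/(8.314*310.6760)) = 0.0100267 1/s
k2 = A * exp(-Ea/(R*T2)) = 278699.8520 * exp(-44272.9500/(8.314*331.3960)) = 0.0292807 1/s
k2/k1 = 0.0292807 / 0.0100267 = 2.9203


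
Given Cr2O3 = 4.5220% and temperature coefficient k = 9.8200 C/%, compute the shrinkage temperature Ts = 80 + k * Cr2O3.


Formula: Ts = 80 + k * Cr2O3
Substituting: Ts = 80 + 9.8200 * 4.5220
Result: 124.4060 C


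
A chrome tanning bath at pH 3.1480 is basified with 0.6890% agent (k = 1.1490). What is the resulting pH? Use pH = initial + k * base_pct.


Formula: pH_final = pH_initial + k * base_pct
Substituting: pH_final = 3.1480 + 1.1490 * 0.6890
Result: 3.9397


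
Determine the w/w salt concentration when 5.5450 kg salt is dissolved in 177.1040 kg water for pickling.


Formula: Conc = salt / (water + salt) * 100
Substituting: Conc = 5.5450 / (177.1040 + 5.5450) * 100
Result: 3.0359 %


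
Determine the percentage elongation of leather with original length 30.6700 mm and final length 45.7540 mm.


Formula: Elongation = (Lf - L0) / L0 * 100
Substituting: Elongation = (45.7540 - 30.6700) / 30.6700 * 100
Result: 49.1816 %


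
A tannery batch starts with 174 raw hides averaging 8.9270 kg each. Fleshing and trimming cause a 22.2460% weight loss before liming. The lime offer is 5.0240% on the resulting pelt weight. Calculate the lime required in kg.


Total_raw = N * avg_wt = 174 * 8.9270 = 1553.2980 kg
Substrate = Total_raw * (1 - loss/100) = 1553.2980 * (1 - 22.2460/100) = 1207.7513 kg
Lime = Substrate * pct / 100 = 1207.7513 * 5.0240 / 100 = 60.6774 kg


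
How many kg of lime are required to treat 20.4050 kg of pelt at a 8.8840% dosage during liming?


Formula: Lime = substrate * pct / 100
Substituting: Lime = 20.4050 * 8.8840 / 100
Result: 1.8128 kg


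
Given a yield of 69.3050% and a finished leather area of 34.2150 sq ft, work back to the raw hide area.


Formula: raw = finished * 100 / yield
Substituting: raw = 34.2150 * 100 / 69.3050
Result: 49.3687 sq ft


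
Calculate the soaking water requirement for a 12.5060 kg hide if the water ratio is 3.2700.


Formula: Water = hide_weight * ratio
Substituting: Water = 12.5060 * 3.2700
Result: 40.8946 kg


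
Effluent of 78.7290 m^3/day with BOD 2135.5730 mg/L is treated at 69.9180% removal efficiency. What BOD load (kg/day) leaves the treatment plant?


Load_in = volume * conc / 1000 = 78.7290 * 2135.5730 / 1000 = 168.1315 kg/day
Removed = Load_in * eff / 100 = 168.1315 * 69.9180 / 100 = 117.5542 kg/day
Load_out = Load_in - Removed = 168.1315 - 117.5542 = 50.5773 kg/day


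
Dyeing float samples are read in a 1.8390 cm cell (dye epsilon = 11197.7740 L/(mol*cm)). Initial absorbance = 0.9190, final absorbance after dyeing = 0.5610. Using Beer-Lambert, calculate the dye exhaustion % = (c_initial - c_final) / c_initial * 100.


c_initial = A_i / (epsilon * l) = 0.9190 / (11197.7740 * 1.8390) = 4.4627e-05 mol/L
c_final = A_f / (epsilon * l) = 0.5610 / (11197.7740 * 1.8390) = 2.7243e-05 mol/L
Exhaustion = (c_initial - c_final) / c_initial * 100 = (4.4627e-05 - 2.7243e-05) / 4.4627e-05 * 100 = 38.9554 %


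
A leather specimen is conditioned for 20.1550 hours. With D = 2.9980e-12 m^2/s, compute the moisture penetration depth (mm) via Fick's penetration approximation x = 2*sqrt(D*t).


t = 20.1550 hr * 3600 = 72558.0000 s
D * t = 2.9980e-12 * 72558.0000 = 2.1753e-07
x = 2 * sqrt(D*t) = 2 * sqrt(2.1753e-07) = 9.3280e-04 m = 0.9328 mm


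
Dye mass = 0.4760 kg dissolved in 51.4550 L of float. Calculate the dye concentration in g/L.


Formula: Conc = dye_mass(kg) / volume(L) * 1000
Substituting: Conc = 0.4760 / 51.4550 * 1000
Result: 9.2508 g/L


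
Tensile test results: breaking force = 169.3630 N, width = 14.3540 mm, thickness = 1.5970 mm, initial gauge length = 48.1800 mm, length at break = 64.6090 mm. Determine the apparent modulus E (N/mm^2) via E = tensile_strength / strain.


TS = F / (w * t) = 169.3630 / (14.3540 * 1.5970) = 7.3882 N/mm^2
strain = (Lf - L0) / L0 = (64.6090 - 48.1800) / 48.1800 = 0.3410
E = TS / strain = 7.3882 / 0.3410 = 21.6669 N/mm^2


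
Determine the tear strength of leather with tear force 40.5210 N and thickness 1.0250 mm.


Formula: Tear strength = force / thickness
Substituting: Tear strength = 40.5210 / 1.0250
Result: 39.5327 N/mm


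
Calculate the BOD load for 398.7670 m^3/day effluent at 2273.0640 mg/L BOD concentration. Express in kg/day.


Formula: BOD_load = volume * conc / 1000
Substituting: BOD_load = 398.7670 * 2273.0640 / 1000
Result: 906.4229 kg/day


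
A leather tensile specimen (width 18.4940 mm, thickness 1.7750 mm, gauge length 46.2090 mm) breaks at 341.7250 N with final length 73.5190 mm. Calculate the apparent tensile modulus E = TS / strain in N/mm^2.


TS = F / (w * t) = 341.7250 / (18.4940 * 1.7750) = 10.4099 N/mm^2
strain = (Lf - L0) / L0 = (73.5190 - 46.2090) / 46.2090 = 0.5910
E = TS / strain = 10.4099 / 0.5910 = 17.6138 N/mm^2


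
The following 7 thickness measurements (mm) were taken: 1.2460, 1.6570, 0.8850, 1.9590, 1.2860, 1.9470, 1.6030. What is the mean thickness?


Formula: Average = sum / n
Substituting: Average = 10.5830 / 7
Result: 1.5119 mm


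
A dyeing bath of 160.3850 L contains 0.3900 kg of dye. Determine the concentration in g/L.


Formula: Conc = dye_mass(kg) / volume(L) * 1000
Substituting: Conc = 0.3900 / 160.3850 * 1000
Result: 2.4316 g/L


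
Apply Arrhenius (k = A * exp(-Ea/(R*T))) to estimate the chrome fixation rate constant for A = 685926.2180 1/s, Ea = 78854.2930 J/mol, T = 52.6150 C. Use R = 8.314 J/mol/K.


T_K = T_C + 273.15 = 52.6150 + 273.15 = 325.7650 K
exponent = -Ea / (R * T_K) = -78854.2930 / (8.314 * 325.7650) = -29.1146
k = A * exp(exponent) = 685926.2180 * exp(-29.1146) = 1.5558e-07 1/s


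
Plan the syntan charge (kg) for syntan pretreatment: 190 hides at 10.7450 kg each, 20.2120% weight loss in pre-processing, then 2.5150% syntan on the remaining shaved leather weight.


Total_raw = N * avg_wt = 190 * 10.7450 = 2041.5500 kg
Substrate = Total_raw * (1 - loss/100) = 2041.5500 * (1 - 20.2120/100) = 1628.9119 kg
Syntan = Substrate * pct / 100 = 1628.9119 * 2.5150 / 100 = 40.9671 kg


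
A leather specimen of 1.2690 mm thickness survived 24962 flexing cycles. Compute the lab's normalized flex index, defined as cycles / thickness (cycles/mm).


Formula: Index = cycles / thickness
Substituting: Index = 24962 / 1.2690
Result: 19670.6068 cycles/mm


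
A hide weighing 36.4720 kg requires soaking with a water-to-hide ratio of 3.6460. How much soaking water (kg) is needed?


Formula: Water = hide_weight * ratio
Substituting: Water = 36.4720 * 3.6460
Result: 132.9769 kg


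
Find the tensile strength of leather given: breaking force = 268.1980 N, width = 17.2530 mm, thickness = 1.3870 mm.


Formula: TS = force / (width * thickness)
Substituting: TS = 268.1980 / (17.2530 * 1.3870)
Result: 11.2076 N/mm^2


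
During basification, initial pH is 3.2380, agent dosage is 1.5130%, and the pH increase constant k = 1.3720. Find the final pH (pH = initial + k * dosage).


Formula: pH_final = pH_initial + k * base_pct
Substituting: pH_final = 3.2380 + 1.3720 * 1.5130
Result: 5.3138


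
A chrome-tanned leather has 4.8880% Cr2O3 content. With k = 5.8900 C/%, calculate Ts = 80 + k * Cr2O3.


Formula: Ts = 80 + k * Cr2O3
Substituting: Ts = 80 + 5.8900 * 4.8880
Result: 108.7903 C


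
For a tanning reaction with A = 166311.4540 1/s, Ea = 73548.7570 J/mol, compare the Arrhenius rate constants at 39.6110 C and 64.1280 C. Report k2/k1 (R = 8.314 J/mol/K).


T1 = 39.6110 + 273.15 = 312.7610 K; T2 = 64.1280 + 273.15 = 337.2780 K
k1 = A * exp(-Ea/(R*T1)) = 166311.4540 * exp(-73548.7570/(8.314*312.7610)) = 8.6497e-08 1/s
k2 = A * exp(-Ea/(R*T2)) = 166311.4540 * exp(-73548.7570/(8.314*337.2780)) = 6.7597e-07 1/s
k2/k1 = 6.7597e-07 / 8.6497e-08 = 7.8150


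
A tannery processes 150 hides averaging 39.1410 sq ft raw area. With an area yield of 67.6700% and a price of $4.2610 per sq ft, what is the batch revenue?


Raw_total = N * avg_area = 150 * 39.1410 = 5871.1500 sq ft
Finished = Raw_total * yield / 100 = 5871.1500 * 67.6700 / 100 = 3973.0072 sq ft
Value = Finished * price = 3973.0072 * 4.2610 = 16928.9837 $


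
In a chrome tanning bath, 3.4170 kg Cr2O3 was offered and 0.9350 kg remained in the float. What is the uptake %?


Formula: Uptake = (offered - residual) / offered * 100
Substituting: Uptake = (3.4170 - 0.9350) / 3.4170 * 100
Result: 72.6368 %


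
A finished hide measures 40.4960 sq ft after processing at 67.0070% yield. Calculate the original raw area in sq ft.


Formula: raw = finished * 100 / yield
Substituting: raw = 40.4960 * 100 / 67.0070
Result: 60.4355 sq ft


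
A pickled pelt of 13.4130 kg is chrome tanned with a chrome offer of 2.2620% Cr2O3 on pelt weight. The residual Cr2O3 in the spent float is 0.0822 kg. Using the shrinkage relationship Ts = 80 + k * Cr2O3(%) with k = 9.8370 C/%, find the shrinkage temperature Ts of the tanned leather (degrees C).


Offered = pelt * offer_pct / 100 = 13.4130 * 2.2620 / 100 = 0.3034 kg
Uptake = offered - residual = 0.3034 - 0.0822 = 0.2212 kg
Cr2O3% on pelt = uptake / pelt * 100 = 0.2212 / 13.4130 * 100 = 1.6492 %
Ts = 80 + k * Cr2O3% = 80 + 9.8370 * 1.6492 = 96.2228 C


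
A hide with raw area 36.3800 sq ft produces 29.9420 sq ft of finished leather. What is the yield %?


Formula: Yield = finished / raw * 100
Substituting: Yield = 29.9420 / 36.3800 * 100
Result: 82.3035 %


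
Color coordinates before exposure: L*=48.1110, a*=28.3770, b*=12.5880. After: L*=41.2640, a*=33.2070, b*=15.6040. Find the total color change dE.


dL = -6.8470, da = 4.8300, db = 3.0160
dE = sqrt((-6.8470)^2 + 4.8300^2 + 3.0160^2) = 8.9054


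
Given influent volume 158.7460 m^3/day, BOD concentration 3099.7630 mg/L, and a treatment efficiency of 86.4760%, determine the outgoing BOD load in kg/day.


Load_in = volume * conc / 1000 = 158.7460 * 3099.7630 / 1000 = 492.0750 kg/day
Removed = Load_in * eff / 100 = 492.0750 * 86.4760 / 100 = 425.5268 kg/day
Load_out = Load_in - Removed = 492.0750 - 425.5268 = 66.5482 kg/day


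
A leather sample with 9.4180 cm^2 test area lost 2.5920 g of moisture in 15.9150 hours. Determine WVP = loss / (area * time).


Formula: WVP = loss / (area * time)
Substituting: WVP = 2.5920 / (9.4180 * 15.9150)
Result: 0.017293 g/(cm^2*hr)


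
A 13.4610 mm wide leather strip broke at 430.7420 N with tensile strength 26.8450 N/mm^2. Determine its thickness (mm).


Formula: t = F / (TS * w)
Substituting: t = 430.7420 / (26.8450 * 13.4610)
Result: 1.1920 mm


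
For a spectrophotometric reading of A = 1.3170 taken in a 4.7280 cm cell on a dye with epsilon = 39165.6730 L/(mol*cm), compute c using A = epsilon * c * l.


Formula: c = A / (epsilon * l)
Substituting: c = 1.3170 / (39165.6730 * 4.7280)
Result: 7.1122e-06 mol/L


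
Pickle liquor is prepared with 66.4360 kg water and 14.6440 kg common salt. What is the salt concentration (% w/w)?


Formula: Conc = salt / (water + salt) * 100
Substituting: Conc = 14.6440 / (66.4360 + 14.6440) * 100
Result: 18.0612 %


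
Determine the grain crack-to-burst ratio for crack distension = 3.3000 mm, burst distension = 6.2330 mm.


Formula: Ratio = crack / burst
Substituting: Ratio = 3.3000 / 6.2330
Result: 0.5294


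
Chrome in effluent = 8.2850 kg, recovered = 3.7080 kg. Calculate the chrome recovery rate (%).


Formula: Recovery = recovered / input * 100
Substituting: Recovery = 3.7080 / 8.2850 * 100
Result: 44.7556 %


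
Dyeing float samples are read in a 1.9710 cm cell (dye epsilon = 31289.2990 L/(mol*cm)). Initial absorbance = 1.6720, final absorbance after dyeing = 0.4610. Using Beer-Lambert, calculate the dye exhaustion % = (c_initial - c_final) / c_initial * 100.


c_initial = A_i / (epsilon * l) = 1.6720 / (31289.2990 * 1.9710) = 2.7112e-05 mol/L
c_final = A_f / (epsilon * l) = 0.4610 / (31289.2990 * 1.9710) = 7.4751e-06 mol/L
Exhaustion = (c_initial - c_final) / c_initial * 100 = (2.7112e-05 - 7.4751e-06) / 2.7112e-05 * 100 = 72.4282 %


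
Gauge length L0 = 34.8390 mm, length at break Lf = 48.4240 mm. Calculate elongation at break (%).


Formula: Elongation = (Lf - L0) / L0 * 100
Substituting: Elongation = (48.4240 - 34.8390) / 34.8390 * 100
Result: 38.9937 %


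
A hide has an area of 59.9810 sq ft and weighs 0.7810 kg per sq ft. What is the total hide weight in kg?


Formula: Weight = area * weight_per_sqft
Substituting: Weight = 59.9810 * 0.7810
Result: 46.8452 kg


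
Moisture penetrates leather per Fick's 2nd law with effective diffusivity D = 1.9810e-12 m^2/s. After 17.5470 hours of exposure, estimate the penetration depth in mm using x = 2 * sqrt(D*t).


t = 17.5470 hr * 3600 = 63169.2000 s
D * t = 1.9810e-12 * 63169.2000 = 1.2514e-07
x = 2 * sqrt(D*t) = 2 * sqrt(1.2514e-07) = 7.0750e-04 m = 0.7075 mm


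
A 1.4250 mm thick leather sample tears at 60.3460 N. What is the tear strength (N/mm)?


Formula: Tear strength = force / thickness
Substituting: Tear strength = 60.3460 / 1.4250
Result: 42.3481 N/mm


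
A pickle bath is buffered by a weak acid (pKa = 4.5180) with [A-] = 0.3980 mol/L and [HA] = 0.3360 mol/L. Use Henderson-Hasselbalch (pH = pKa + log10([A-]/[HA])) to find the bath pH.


ratio = [A-] / [HA] = 0.3980 / 0.3360 = 1.1845
log10(ratio) = 0.0735438
pH = pKa + log10(ratio) = 4.5180 + 0.0735438 = 4.5915


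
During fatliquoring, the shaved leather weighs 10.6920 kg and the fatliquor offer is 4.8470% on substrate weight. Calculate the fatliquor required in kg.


Formula: Fat = substrate * pct / 100
Substituting: Fat = 10.6920 * 4.8470 / 100
Result: 0.5182 kg


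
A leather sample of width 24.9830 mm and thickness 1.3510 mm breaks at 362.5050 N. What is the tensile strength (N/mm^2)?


Formula: TS = force / (width * thickness)
Substituting: TS = 362.5050 / (24.9830 * 1.3510)
Result: 10.7402 N/mm^2


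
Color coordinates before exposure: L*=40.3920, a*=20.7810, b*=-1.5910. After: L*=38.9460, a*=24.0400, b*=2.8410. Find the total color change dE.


dL = -1.4460, da = 3.2590, db = 4.4320
dE = sqrt((-1.4460)^2 + 3.2590^2 + 4.4320^2) = 5.6881


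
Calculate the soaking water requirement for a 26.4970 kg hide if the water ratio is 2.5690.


Formula: Water = hide_weight * ratio
Substituting: Water = 26.4970 * 2.5690
Result: 68.0708 kg


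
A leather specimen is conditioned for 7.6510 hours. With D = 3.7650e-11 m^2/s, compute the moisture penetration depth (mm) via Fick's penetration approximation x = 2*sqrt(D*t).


t = 7.6510 hr * 3600 = 27543.6000 s
D * t = 3.7650e-11 * 27543.6000 = 1.0370e-06
x = 2 * sqrt(D*t) = 2 * sqrt(1.0370e-06) = 0.00203668 m = 2.0367 mm


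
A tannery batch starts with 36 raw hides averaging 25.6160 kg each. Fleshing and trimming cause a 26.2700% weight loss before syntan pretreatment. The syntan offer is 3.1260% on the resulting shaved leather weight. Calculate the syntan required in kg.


Total_raw = N * avg_wt = 36 * 25.6160 = 922.1760 kg
Substrate = Total_raw * (1 - loss/100) = 922.1760 * (1 - 26.2700/100) = 679.9204 kg
Syntan = Substrate * pct / 100 = 679.9204 * 3.1260 / 100 = 21.2543 kg


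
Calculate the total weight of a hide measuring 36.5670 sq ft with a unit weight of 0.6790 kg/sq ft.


Formula: Weight = area * weight_per_sqft
Substituting: Weight = 36.5670 * 0.6790
Result: 24.8290 kg


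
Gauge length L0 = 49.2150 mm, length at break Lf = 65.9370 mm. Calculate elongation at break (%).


Formula: Elongation = (Lf - L0) / L0 * 100
Substituting: Elongation = (65.9370 - 49.2150) / 49.2150 * 100
Result: 33.9774 %


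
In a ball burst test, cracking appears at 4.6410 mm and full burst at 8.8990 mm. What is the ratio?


Formula: Ratio = crack / burst
Substituting: Ratio = 4.6410 / 8.8990
Result: 0.5215


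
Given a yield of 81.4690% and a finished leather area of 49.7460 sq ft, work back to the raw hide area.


Formula: raw = finished * 100 / yield
Substituting: raw = 49.7460 * 100 / 81.4690
Result: 61.0613 sq ft


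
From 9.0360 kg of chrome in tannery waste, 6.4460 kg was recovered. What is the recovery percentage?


Formula: Recovery = recovered / input * 100
Substituting: Recovery = 6.4460 / 9.0360 * 100
Result: 71.3369 %


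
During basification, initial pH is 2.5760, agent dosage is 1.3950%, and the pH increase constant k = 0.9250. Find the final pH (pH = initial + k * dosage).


Formula: pH_final = pH_initial + k * base_pct
Substituting: pH_final = 2.5760 + 0.9250 * 1.3950
Result: 3.8664


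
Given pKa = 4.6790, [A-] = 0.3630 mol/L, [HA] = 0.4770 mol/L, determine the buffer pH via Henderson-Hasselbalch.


ratio = [A-] / [HA] = 0.3630 / 0.4770 = 0.7610
log10(ratio) = -0.1186
pH = pKa + log10(ratio) = 4.6790 - 0.1186 = 4.5604


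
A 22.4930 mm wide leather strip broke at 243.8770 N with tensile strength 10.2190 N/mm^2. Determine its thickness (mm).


Formula: t = F / (TS * w)
Substituting: t = 243.8770 / (10.2190 * 22.4930)
Result: 1.0610 mm


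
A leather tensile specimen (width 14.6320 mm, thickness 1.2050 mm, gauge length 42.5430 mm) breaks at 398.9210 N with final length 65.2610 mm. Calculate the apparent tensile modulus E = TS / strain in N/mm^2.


TS = F / (w * t) = 398.9210 / (14.6320 * 1.2050) = 22.6254 N/mm^2
strain = (Lf - L0) / L0 = (65.2610 - 42.5430) / 42.5430 = 0.5340
E = TS / strain = 22.6254 / 0.5340 = 42.3696 N/mm^2


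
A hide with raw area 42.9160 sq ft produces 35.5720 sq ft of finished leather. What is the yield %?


Formula: Yield = finished / raw * 100
Substituting: Yield = 35.5720 / 42.9160 * 100
Result: 82.8875 %


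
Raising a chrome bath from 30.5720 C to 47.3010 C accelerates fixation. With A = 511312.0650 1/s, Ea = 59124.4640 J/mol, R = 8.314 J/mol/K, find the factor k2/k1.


T1 = 30.5720 + 273.15 = 303.7220 K; T2 = 47.3010 + 273.15 = 320.4510 K
k1 = A * exp(-Ea/(R*T1)) = 511312.0650 * exp(-59124.4640/(8.314*303.7220)) = 3.4673e-05 1/s
k2 = A * exp(-Ea/(R*T2)) = 511312.0650 * exp(-59124.4640/(8.314*320.4510)) = 1.1772e-04 1/s
k2/k1 = 1.1772e-04 / 3.4673e-05 = 3.3951


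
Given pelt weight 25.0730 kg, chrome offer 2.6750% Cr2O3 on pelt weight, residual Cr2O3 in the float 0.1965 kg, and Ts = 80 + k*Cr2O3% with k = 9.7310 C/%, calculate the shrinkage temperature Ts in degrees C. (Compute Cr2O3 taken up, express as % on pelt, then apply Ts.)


Offered = pelt * offer_pct / 100 = 25.0730 * 2.6750 / 100 = 0.6707 kg
Uptake = offered - residual = 0.6707 - 0.1965 = 0.4742 kg
Cr2O3% on pelt = uptake / pelt * 100 = 0.4742 / 25.0730 * 100 = 1.8913 %
Ts = 80 + k * Cr2O3% = 80 + 9.7310 * 1.8913 = 98.4041 C


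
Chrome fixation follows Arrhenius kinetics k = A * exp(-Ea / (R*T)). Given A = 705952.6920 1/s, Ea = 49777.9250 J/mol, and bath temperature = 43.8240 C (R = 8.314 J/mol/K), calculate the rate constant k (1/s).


T_K = T_C + 273.15 = 43.8240 + 273.15 = 316.9740 K
exponent = -Ea / (R * T_K) = -49777.9250 / (8.314 * 316.9740) = -18.8887
k = A * exp(exponent) = 705952.6920 * exp(-18.8887) = 0.00442076 1/s


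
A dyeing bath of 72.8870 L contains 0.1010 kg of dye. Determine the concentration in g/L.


Formula: Conc = dye_mass(kg) / volume(L) * 1000
Substituting: Conc = 0.1010 / 72.8870 * 1000
Result: 1.3857 g/L


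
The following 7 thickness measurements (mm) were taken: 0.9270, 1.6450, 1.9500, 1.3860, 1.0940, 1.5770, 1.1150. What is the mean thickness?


Formula: Average = sum / n
Substituting: Average = 9.6940 / 7
Result: 1.3849 mm


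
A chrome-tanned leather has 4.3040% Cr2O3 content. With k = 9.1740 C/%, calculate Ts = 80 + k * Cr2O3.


Formula: Ts = 80 + k * Cr2O3
Substituting: Ts = 80 + 9.1740 * 4.3040
Result: 119.4849 C


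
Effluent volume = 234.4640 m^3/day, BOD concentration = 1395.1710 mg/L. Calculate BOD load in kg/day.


Formula: BOD_load = volume * conc / 1000
Substituting: BOD_load = 234.4640 * 1395.1710 / 1000
Result: 327.1174 kg/day


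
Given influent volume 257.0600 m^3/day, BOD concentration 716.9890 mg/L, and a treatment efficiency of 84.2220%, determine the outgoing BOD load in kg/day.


Load_in = volume * conc / 1000 = 257.0600 * 716.9890 / 1000 = 184.3092 kg/day
Removed = Load_in * eff / 100 = 184.3092 * 84.2220 / 100 = 155.2289 kg/day
Load_out = Load_in - Removed = 184.3092 - 155.2289 = 29.0803 kg/day


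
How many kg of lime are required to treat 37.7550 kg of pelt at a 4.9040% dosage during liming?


Formula: Lime = substrate * pct / 100
Substituting: Lime = 37.7550 * 4.9040 / 100
Result: 1.8515 kg


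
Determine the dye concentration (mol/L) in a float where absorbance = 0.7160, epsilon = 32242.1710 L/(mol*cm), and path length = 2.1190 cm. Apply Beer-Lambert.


Formula: c = A / (epsilon * l)
Substituting: c = 0.7160 / (32242.1710 * 2.1190)
Result: 1.0480e-05 mol/L


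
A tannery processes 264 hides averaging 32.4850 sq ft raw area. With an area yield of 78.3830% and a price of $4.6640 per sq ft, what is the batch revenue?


Raw_total = N * avg_area = 264 * 32.4850 = 8576.0400 sq ft
Finished = Raw_total * yield / 100 = 8576.0400 * 78.3830 / 100 = 6722.1574 sq ft
Value = Finished * price = 6722.1574 * 4.6640 = 31352.1423 $


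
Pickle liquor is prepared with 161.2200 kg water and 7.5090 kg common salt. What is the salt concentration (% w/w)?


Formula: Conc = salt / (water + salt) * 100
Substituting: Conc = 7.5090 / (161.2200 + 7.5090) * 100
Result: 4.4503 %


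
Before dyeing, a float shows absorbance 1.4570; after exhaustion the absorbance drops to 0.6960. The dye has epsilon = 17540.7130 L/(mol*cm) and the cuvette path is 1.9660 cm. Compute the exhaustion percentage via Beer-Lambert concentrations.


c_initial = A_i / (epsilon * l) = 1.4570 / (17540.7130 * 1.9660) = 4.2250e-05 mol/L
c_final = A_f / (epsilon * l) = 0.6960 / (17540.7130 * 1.9660) = 2.0183e-05 mol/L
Exhaustion = (c_initial - c_final) / c_initial * 100 = (4.2250e-05 - 2.0183e-05) / 4.2250e-05 * 100 = 52.2306 %


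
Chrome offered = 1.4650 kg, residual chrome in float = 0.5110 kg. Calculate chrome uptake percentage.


Formula: Uptake = (offered - residual) / offered * 100
Substituting: Uptake = (1.4650 - 0.5110) / 1.4650 * 100
Result: 65.1195 %


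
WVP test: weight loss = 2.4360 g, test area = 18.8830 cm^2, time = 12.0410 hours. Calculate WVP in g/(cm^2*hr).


Formula: WVP = loss / (area * time)
Substituting: WVP = 2.4360 / (18.8830 * 12.0410)
Result: 0.0107138 g/(cm^2*hr)


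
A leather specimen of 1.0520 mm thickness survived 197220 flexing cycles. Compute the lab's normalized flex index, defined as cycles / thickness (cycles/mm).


Formula: Index = cycles / thickness
Substituting: Index = 197220 / 1.0520
Result: 187471.4829 cycles/mm


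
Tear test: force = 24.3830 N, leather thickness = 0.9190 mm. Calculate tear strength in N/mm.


Formula: Tear strength = force / thickness
Substituting: Tear strength = 24.3830 / 0.9190
Result: 26.5321 N/mm


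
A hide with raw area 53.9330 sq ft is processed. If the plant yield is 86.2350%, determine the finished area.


Formula: finished = raw * yield / 100
Substituting: finished = 53.9330 * 86.2350 / 100
Result: 46.5091 sq ft


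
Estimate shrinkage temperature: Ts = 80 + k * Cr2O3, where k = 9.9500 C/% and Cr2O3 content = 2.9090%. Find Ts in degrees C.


Formula: Ts = 80 + k * Cr2O3
Substituting: Ts = 80 + 9.9500 * 2.9090
Result: 108.9445 C


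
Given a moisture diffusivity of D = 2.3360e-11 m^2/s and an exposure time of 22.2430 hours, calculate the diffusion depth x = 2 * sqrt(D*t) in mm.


t = 22.2430 hr * 3600 = 80074.8000 s
D * t = 2.3360e-11 * 80074.8000 = 1.8705e-06
x = 2 * sqrt(D*t) = 2 * sqrt(1.8705e-06) = 0.00273536 m = 2.7354 mm
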